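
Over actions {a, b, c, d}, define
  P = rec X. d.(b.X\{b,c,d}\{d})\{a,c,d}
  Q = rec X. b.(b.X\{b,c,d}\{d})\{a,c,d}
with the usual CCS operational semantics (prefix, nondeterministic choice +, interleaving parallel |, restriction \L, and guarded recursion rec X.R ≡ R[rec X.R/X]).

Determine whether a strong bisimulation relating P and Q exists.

P's transition system — 3 states:
  m0 = rec X. d.(b.X\{b,c,d}\{d})\{a,c,d} :: —d→ m1
  m1 = (b.(rec X. d.(b.X\{b,c,d}\{d})\{a,c,d})\{b,c,d}\{d})\{a,c,d} :: —b→ m2
  m2 = (rec X. d.(b.X\{b,c,d}\{d})\{a,c,d})\{b,c,d}\{d}\{a,c,d} :: ∅
Q's transition system — 3 states:
  n0 = rec X. b.(b.X\{b,c,d}\{d})\{a,c,d} :: —b→ n1
  n1 = (b.(rec X. b.(b.X\{b,c,d}\{d})\{a,c,d})\{b,c,d}\{d})\{a,c,d} :: —b→ n2
  n2 = (rec X. b.(b.X\{b,c,d}\{d})\{a,c,d})\{b,c,d}\{d}\{a,c,d} :: ∅
Partition-refinement fixed point:
  B0 = {m0}
  B1 = {m1, n1}
  B2 = {m2, n2}
  B3 = {n0}
m0 ∈ B0, n0 ∈ B3 → different blocks

not bisimilar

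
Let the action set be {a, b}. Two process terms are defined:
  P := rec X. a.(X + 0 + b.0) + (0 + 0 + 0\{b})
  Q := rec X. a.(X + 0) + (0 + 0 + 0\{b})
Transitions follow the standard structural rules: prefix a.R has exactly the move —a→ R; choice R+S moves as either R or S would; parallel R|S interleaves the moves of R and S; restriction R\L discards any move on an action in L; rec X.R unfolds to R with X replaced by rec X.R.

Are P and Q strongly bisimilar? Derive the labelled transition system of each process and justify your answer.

LTS(P): 3 reachable states
  m0 = rec X. a.(X + 0 + b.0) + (0 + 0 + 0\{b}) | -a-> m1
  m1 = (rec X. a.(X + 0 + b.0) + (0 + 0 + 0\{b})) + 0 + b.0 | -a-> m1, -b-> m2
  m2 = 0 | deadlocked
LTS(Q): 2 reachable states
  n0 = rec X. a.(X + 0) + (0 + 0 + 0\{b}) | -a-> n1
  n1 = (rec X. a.(X + 0) + (0 + 0 + 0\{b})) + 0 | -a-> n1
Partition-refinement fixed point:
  B0 = {m0}
  B1 = {m1}
  B2 = {m2}
  B3 = {n0, n1}
m0 ∈ B0, n0 ∈ B3 → different blocks

P ≁ Q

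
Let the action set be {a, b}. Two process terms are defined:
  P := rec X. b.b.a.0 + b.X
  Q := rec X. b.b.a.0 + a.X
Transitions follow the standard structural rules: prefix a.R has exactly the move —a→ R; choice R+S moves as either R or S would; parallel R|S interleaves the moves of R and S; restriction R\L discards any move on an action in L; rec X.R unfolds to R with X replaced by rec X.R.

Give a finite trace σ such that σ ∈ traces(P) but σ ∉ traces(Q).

P's transition system — 4 states:
  m0 = rec X. b.b.a.0 + b.X :: ··b··> m0, ··b··> m1
  m1 = b.a.0 :: ··b··> m2
  m2 = a.0 :: ··a··> m3
  m3 = 0 :: ∅
Q's transition system — 4 states:
  n0 = rec X. b.b.a.0 + a.X :: ··a··> n0, ··b··> n1
  n1 = b.a.0 :: ··b··> n2
  n2 = a.0 :: ··a··> n3
  n3 = 0 :: ∅
Executing bbb from P (initial set {m0}):
  [1] b ⇒ {m0, m1}
  [2] b ⇒ {m0, m1, m2}
  [3] b ⇒ {m0, m1, m2}
  — P admits the full trace.
Executing bbb from Q (initial set {n0}):
  [1] b ⇒ {n1}
  [2] b ⇒ {n2}
  [3] b ⇒ ∅ (Q stuck)

bbb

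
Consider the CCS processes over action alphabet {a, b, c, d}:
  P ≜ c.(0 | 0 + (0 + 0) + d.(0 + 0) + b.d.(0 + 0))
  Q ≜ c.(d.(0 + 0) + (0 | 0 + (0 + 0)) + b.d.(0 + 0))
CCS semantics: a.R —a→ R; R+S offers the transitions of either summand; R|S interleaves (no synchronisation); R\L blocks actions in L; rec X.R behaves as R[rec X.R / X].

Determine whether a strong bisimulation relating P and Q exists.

YES

P's transition system — 4 states:
  s0 = c.(0 | 0 + (0 + 0) + d.(0 + 0) + b.d.(0 + 0)) | -c-> s1
  s1 = 0 | 0 + (0 + 0) + d.(0 + 0) + b.d.(0 + 0) | -b-> s2, -d-> s3
  s2 = d.(0 + 0) | -d-> s3
  s3 = 0 + 0 | stopped
Q's transition system — 4 states:
  t0 = c.(d.(0 + 0) + (0 | 0 + (0 + 0)) + b.d.(0 + 0)) | -c-> t1
  t1 = d.(0 + 0) + (0 | 0 + (0 + 0)) + b.d.(0 + 0) | -b-> t2, -d-> t3
  t2 = d.(0 + 0) | -d-> t3
  t3 = 0 + 0 | stopped
Partition-refinement fixed point:
  B0 = {s0, t0}
  B1 = {s1, t1}
  B2 = {s3, t3}
  B3 = {s2, t2}
s0 ∈ B0, t0 ∈ B0 → same block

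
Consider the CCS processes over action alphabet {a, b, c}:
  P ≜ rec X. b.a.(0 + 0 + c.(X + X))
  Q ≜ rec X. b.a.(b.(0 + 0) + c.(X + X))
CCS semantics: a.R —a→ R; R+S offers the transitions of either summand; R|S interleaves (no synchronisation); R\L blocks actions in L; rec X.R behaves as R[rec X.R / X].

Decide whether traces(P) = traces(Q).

LTS(P): 4 reachable states
  s0 = rec X. b.a.(0 + 0 + c.(X + X)) :: -b-> s1
  s1 = a.(0 + 0 + c.((rec X. b.a.(0 + 0 + c.(X + X))) + (rec X. b.a.(0 + 0 + c.(X + X))))) :: -a-> s2
  s2 = 0 + 0 + c.((rec X. b.a.(0 + 0 + c.(X + X))) + (rec X. b.a.(0 + 0 + c.(X + X)))) :: -c-> s3
  s3 = (rec X. b.a.(0 + 0 + c.(X + X))) + (rec X. b.a.(0 + 0 + c.(X + X))) :: -b-> s1
LTS(Q): 5 reachable states
  t0 = rec X. b.a.(b.(0 + 0) + c.(X + X)) :: -b-> t1
  t1 = a.(b.(0 + 0) + c.((rec X. b.a.(b.(0 + 0) + c.(X + X))) + (rec X. b.a.(b.(0 + 0) + c.(X + X))))) :: -a-> t2
  t2 = b.(0 + 0) + c.((rec X. b.a.(b.(0 + 0) + c.(X + X))) + (rec X. b.a.(b.(0 + 0) + c.(X + X)))) :: -b-> t3, -c-> t4
  t3 = 0 + 0 :: (no moves)
  t4 = (rec X. b.a.(b.(0 + 0) + c.(X + X))) + (rec X. b.a.(b.(0 + 0) + c.(X + X))) :: -b-> t1
Executing bab from Q (initial set {t0}):
  step 1 (b): {t1}
  step 2 (a): {t2}
  step 3 (b): {t3}
  — Q admits the full trace.
Executing bab from P (initial set {s0}):
  step 1 (b): {s1}
  step 2 (a): {s2}
  step 3 (b): ∅  — P cannot continue

traces(P) ≠ traces(Q) — witness ⟨bab⟩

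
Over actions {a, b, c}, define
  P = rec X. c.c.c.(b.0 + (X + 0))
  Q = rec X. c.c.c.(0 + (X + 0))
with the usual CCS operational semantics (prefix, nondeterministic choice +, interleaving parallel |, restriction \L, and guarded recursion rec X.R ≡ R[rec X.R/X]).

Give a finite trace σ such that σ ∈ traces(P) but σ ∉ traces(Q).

Reachable graph of P (5 states):
  p0 = rec X. c.c.c.(b.0 + (X + 0)) | --c--▸ p1
  p1 = c.c.(b.0 + ((rec X. c.c.c.(b.0 + (X + 0))) + 0)) | --c--▸ p2
  p2 = c.(b.0 + ((rec X. c.c.c.(b.0 + (X + 0))) + 0)) | --c--▸ p3
  p3 = b.0 + ((rec X. c.c.c.(b.0 + (X + 0))) + 0) | --b--▸ p4, --c--▸ p1
  p4 = 0 | ·
Reachable graph of Q (4 states):
  q0 = rec X. c.c.c.(0 + (X + 0)) | --c--▸ q1
  q1 = c.c.(0 + ((rec X. c.c.c.(0 + (X + 0))) + 0)) | --c--▸ q2
  q2 = c.(0 + ((rec X. c.c.c.(0 + (X + 0))) + 0)) | --c--▸ q3
  q3 = 0 + ((rec X. c.c.c.(0 + (X + 0))) + 0) | --c--▸ q1
Run σ = ⟨cccb⟩ on P: start {p0}
  after c @ step 1: {p1}
  after c @ step 2: {p2}
  after c @ step 3: {p3}
  after b @ step 4: {p4}
  — P admits the full trace.
Run σ = ⟨cccb⟩ on Q: start {q0}
  after c @ step 1: {q1}
  after c @ step 2: {q2}
  after c @ step 3: {q3}
  after b @ step 4: ∅ (Q stuck)

cccb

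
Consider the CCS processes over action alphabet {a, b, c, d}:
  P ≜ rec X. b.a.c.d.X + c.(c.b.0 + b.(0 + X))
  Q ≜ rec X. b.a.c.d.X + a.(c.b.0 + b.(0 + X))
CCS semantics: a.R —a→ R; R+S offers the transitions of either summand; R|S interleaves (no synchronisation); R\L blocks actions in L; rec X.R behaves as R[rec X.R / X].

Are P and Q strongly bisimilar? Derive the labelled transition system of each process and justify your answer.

P's transition system — 8 states:
  s0 = rec X. b.a.c.d.X + c.(c.b.0 + b.(0 + X)) has moves —b→ s1, —c→ s2
  s1 = a.c.d.(rec X. b.a.c.d.X + c.(c.b.0 + b.(0 + X))) has moves —a→ s3
  s2 = c.b.0 + b.(0 + (rec X. b.a.c.d.X + c.(c.b.0 + b.(0 + X)))) has moves —b→ s4, —c→ s5
  s3 = c.d.(rec X. b.a.c.d.X + c.(c.b.0 + b.(0 + X))) has moves —c→ s6
  s4 = 0 + (rec X. b.a.c.d.X + c.(c.b.0 + b.(0 + X))) has moves —b→ s1, —c→ s2
  s5 = b.0 has moves —b→ s7
  s6 = d.(rec X. b.a.c.d.X + c.(c.b.0 + b.(0 + X))) has moves —d→ s0
  s7 = 0 has moves stopped
Q's transition system — 8 states:
  t0 = rec X. b.a.c.d.X + a.(c.b.0 + b.(0 + X)) has moves —a→ t1, —b→ t2
  t1 = c.b.0 + b.(0 + (rec X. b.a.c.d.X + a.(c.b.0 + b.(0 + X)))) has moves —b→ t3, —c→ t4
  t2 = a.c.d.(rec X. b.a.c.d.X + a.(c.b.0 + b.(0 + X))) has moves —a→ t5
  t3 = 0 + (rec X. b.a.c.d.X + a.(c.b.0 + b.(0 + X))) has moves —a→ t1, —b→ t2
  t4 = b.0 has moves —b→ t6
  t5 = c.d.(rec X. b.a.c.d.X + a.(c.b.0 + b.(0 + X))) has moves —c→ t7
  t6 = 0 has moves stopped
  t7 = d.(rec X. b.a.c.d.X + a.(c.b.0 + b.(0 + X))) has moves —d→ t0
Partition-refinement fixed point:
  B0 = {s0, s4}
  B1 = {s2}
  B2 = {s1}
  B3 = {s3}
  B4 = {s6}
  B5 = {s5, t4}
  B6 = {s7, t6}
  B7 = {t0, t3}
  B8 = {t2}
  B9 = {t5}
  B10 = {t7}
  B11 = {t1}
s0 ∈ B0, t0 ∈ B7 → different blocks

P ≁ Q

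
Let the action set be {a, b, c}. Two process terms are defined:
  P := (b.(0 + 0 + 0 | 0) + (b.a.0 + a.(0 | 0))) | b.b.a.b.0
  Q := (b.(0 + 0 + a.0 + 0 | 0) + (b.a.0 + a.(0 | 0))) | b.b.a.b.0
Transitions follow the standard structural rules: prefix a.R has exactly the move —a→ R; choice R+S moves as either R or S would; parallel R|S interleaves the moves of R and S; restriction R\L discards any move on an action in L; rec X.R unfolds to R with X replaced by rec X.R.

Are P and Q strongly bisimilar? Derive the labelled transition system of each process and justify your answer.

P's transition system — 25 states:
  m0 = (b.(0 + 0 + 0 | 0) + (b.a.0 + a.(0 | 0))) | b.b.a.b.0 has moves =a=> m1, =b=> m2, =b=> m3, =b=> m4
  m1 = 0 | 0 | b.b.a.b.0 has moves =b=> m5
  m2 = (0 + 0 + 0 | 0) | b.b.a.b.0 has moves =b=> m6
  m3 = (b.(0 + 0 + 0 | 0) + (b.a.0 + a.(0 | 0))) | b.a.b.0 has moves =a=> m5, =b=> m6, =b=> m7, =b=> m8
  m4 = a.0 | b.b.a.b.0 has moves =a=> m9, =b=> m8
  m5 = 0 | 0 | b.a.b.0 has moves =b=> m10
  m6 = (0 + 0 + 0 | 0) | b.a.b.0 has moves =b=> m11
  m7 = (b.(0 + 0 + 0 | 0) + (b.a.0 + a.(0 | 0))) | a.b.0 has moves =a=> m10, =a=> m12, =b=> m11, =b=> m13
  m8 = a.0 | b.a.b.0 has moves =a=> m14, =b=> m13
  m9 = 0 | b.b.a.b.0 has moves =b=> m14
  m10 = 0 | 0 | a.b.0 has moves =a=> m15
  m11 = (0 + 0 + 0 | 0) | a.b.0 has moves =a=> m16
  m12 = (b.(0 + 0 + 0 | 0) + (b.a.0 + a.(0 | 0))) | b.0 has moves =a=> m15, =b=> m16, =b=> m17, =b=> m18
  m13 = a.0 | a.b.0 has moves =a=> m18, =a=> m19
  m14 = 0 | b.a.b.0 has moves =b=> m19
  m15 = 0 | 0 | b.0 has moves =b=> m20
  m16 = (0 + 0 + 0 | 0) | b.0 has moves =b=> m21
  m17 = (b.(0 + 0 + 0 | 0) + (b.a.0 + a.(0 | 0))) | 0 has moves =a=> m20, =b=> m21, =b=> m22
  m18 = a.0 | b.0 has moves =a=> m23, =b=> m22
  m19 = 0 | a.b.0 has moves =a=> m23
  m20 = 0 | 0 | 0 has moves ∅
  m21 = (0 + 0 + 0 | 0) | 0 has moves ∅
  m22 = a.0 | 0 has moves =a=> m24
  m23 = 0 | b.0 has moves =b=> m24
  m24 = 0 | 0 has moves ∅
Q's transition system — 25 states:
  n0 = (b.(0 + 0 + a.0 + 0 | 0) + (b.a.0 + a.(0 | 0))) | b.b.a.b.0 has moves =a=> n1, =b=> n2, =b=> n3, =b=> n4
  n1 = 0 | 0 | b.b.a.b.0 has moves =b=> n5
  n2 = (0 + 0 + a.0 + 0 | 0) | b.b.a.b.0 has moves =a=> n6, =b=> n7
  n3 = (b.(0 + 0 + a.0 + 0 | 0) + (b.a.0 + a.(0 | 0))) | b.a.b.0 has moves =a=> n5, =b=> n7, =b=> n8, =b=> n9
  n4 = a.0 | b.b.a.b.0 has moves =a=> n6, =b=> n9
  n5 = 0 | 0 | b.a.b.0 has moves =b=> n10
  n6 = 0 | b.b.a.b.0 has moves =b=> n11
  n7 = (0 + 0 + a.0 + 0 | 0) | b.a.b.0 has moves =a=> n11, =b=> n12
  n8 = (b.(0 + 0 + a.0 + 0 | 0) + (b.a.0 + a.(0 | 0))) | a.b.0 has moves =a=> n10, =a=> n13, =b=> n12, =b=> n14
  n9 = a.0 | b.a.b.0 has moves =a=> n11, =b=> n14
  n10 = 0 | 0 | a.b.0 has moves =a=> n15
  n11 = 0 | b.a.b.0 has moves =b=> n16
  n12 = (0 + 0 + a.0 + 0 | 0) | a.b.0 has moves =a=> n16, =a=> n17
  n13 = (b.(0 + 0 + a.0 + 0 | 0) + (b.a.0 + a.(0 | 0))) | b.0 has moves =a=> n15, =b=> n17, =b=> n18, =b=> n19
  n14 = a.0 | a.b.0 has moves =a=> n16, =a=> n19
  n15 = 0 | 0 | b.0 has moves =b=> n20
  n16 = 0 | a.b.0 has moves =a=> n21
  n17 = (0 + 0 + a.0 + 0 | 0) | b.0 has moves =a=> n21, =b=> n22
  n18 = (b.(0 + 0 + a.0 + 0 | 0) + (b.a.0 + a.(0 | 0))) | 0 has moves =a=> n20, =b=> n22, =b=> n23
  n19 = a.0 | b.0 has moves =a=> n21, =b=> n23
  n20 = 0 | 0 | 0 has moves ∅
  n21 = 0 | b.0 has moves =b=> n24
  n22 = (0 + 0 + a.0 + 0 | 0) | 0 has moves =a=> n24
  n23 = a.0 | 0 has moves =a=> n24
  n24 = 0 | 0 has moves ∅
Partition-refinement fixed point:
  B0 = {m0}
  B1 = {m1, m2, m9, n1, n6}
  B2 = {m14, m5, m6, n11, n5}
  B3 = {m10, m11, m19, n10, n16}
  B4 = {m15, m16, m23, n15, n21}
  B5 = {m20, m21, m24, n20, n24}
  B6 = {m4, n2, n4}
  B7 = {m8, n7, n9}
  B8 = {m13, n12, n14}
  B9 = {m18, n17, n19}
  B10 = {m22, n22, n23}
  B11 = {m3}
  B12 = {m7}
  B13 = {m12}
  B14 = {m17}
  B15 = {n0}
  B16 = {n3}
  B17 = {n8}
  B18 = {n13}
  B19 = {n18}
m0 ∈ B0, n0 ∈ B15 → different blocks

NO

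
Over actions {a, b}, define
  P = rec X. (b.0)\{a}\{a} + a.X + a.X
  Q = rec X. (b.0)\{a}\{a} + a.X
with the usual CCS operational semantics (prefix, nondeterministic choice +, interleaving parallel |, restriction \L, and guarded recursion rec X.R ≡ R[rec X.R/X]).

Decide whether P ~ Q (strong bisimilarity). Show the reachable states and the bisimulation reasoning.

P's transition system — 2 states:
  s0 = rec X. (b.0)\{a}\{a} + a.X + a.X :: =a=> s0, =b=> s1
  s1 = 0\{a}\{a} :: (no moves)
Q's transition system — 2 states:
  t0 = rec X. (b.0)\{a}\{a} + a.X :: =a=> t0, =b=> t1
  t1 = 0\{a}\{a} :: (no moves)
Coarsest stable partition (strong bisimilarity classes):
  B0 = {s0, t0}
  B1 = {s1, t1}
s0 ∈ B0, t0 ∈ B0 → same block

P ~ Q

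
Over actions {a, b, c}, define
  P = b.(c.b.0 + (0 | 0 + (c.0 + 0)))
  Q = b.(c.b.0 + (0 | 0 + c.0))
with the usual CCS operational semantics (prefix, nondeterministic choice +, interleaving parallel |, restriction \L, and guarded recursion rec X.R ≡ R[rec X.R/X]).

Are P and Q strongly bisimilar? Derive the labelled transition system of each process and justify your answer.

P's transition system — 4 states:
  s0 = b.(c.b.0 + (0 | 0 + (c.0 + 0))) ⊢ =b=> s1
  s1 = c.b.0 + (0 | 0 + (c.0 + 0)) ⊢ =c=> s2, =c=> s3
  s2 = 0 ⊢ ∅
  s3 = b.0 ⊢ =b=> s2
Q's transition system — 4 states:
  t0 = b.(c.b.0 + (0 | 0 + c.0)) ⊢ =b=> t1
  t1 = c.b.0 + (0 | 0 + c.0) ⊢ =c=> t2, =c=> t3
  t2 = 0 ⊢ ∅
  t3 = b.0 ⊢ =b=> t2
Bisimilarity quotient blocks:
  B0 = {s0, t0}
  B1 = {s1, t1}
  B2 = {s2, t2}
  B3 = {s3, t3}
s0 ∈ B0, t0 ∈ B0 → same block

bisimilar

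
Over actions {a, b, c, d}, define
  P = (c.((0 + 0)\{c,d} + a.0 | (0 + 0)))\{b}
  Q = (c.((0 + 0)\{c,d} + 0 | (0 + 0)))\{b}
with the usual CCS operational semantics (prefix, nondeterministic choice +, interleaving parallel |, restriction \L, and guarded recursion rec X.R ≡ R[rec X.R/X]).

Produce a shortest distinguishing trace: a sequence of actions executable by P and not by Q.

ca

Reachable graph of P (3 states):
  u0 = (c.((0 + 0)\{c,d} + a.0 | (0 + 0)))\{b} | —c→ u1
  u1 = ((0 + 0)\{c,d} + a.0 | (0 + 0))\{b} | —a→ u2
  u2 = (0 | (0 + 0))\{b} | ·
Reachable graph of Q (2 states):
  v0 = (c.((0 + 0)\{c,d} + 0 | (0 + 0)))\{b} | —c→ v1
  v1 = ((0 + 0)\{c,d} + 0 | (0 + 0))\{b} | ·
Trace ⟨ca⟩ through P, begin at {u0}:
  after c @ step 1: {u1}
  after a @ step 2: {u2}
  P completes σ.
Trace ⟨ca⟩ through Q, begin at {v0}:
  after c @ step 1: {v1}
  after a @ step 2: ∅ (Q stuck)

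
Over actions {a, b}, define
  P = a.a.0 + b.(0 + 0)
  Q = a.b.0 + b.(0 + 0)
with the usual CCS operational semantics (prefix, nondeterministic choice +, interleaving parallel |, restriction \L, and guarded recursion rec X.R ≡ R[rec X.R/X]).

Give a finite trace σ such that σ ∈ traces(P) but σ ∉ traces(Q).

Reachable graph of P (4 states):
  s0 = a.a.0 + b.(0 + 0) has moves --a--▸ s1, --b--▸ s2
  s1 = a.0 has moves --a--▸ s3
  s2 = 0 + 0 has moves stopped
  s3 = 0 has moves stopped
Reachable graph of Q (4 states):
  t0 = a.b.0 + b.(0 + 0) has moves --a--▸ t1, --b--▸ t2
  t1 = b.0 has moves --b--▸ t3
  t2 = 0 + 0 has moves stopped
  t3 = 0 has moves stopped
Executing aa from P (initial set {s0}):
  [1] a ⇒ {s1}
  [2] a ⇒ {s3}
  ✓ P
Executing aa from Q (initial set {t0}):
  [1] a ⇒ {t1}
  [2] a ⇒ ∅  — Q cannot continue

aa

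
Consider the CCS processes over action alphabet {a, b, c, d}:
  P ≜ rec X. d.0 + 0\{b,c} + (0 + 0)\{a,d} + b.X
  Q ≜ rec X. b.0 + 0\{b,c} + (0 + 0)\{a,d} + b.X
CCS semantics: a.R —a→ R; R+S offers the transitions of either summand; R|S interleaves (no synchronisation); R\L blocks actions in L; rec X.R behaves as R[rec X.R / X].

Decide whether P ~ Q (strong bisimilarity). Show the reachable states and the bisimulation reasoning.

Reachable graph of P (2 states):
  s0 = rec X. d.0 + 0\{b,c} + (0 + 0)\{a,d} + b.X has moves =b=> s0, =d=> s1
  s1 = 0 has moves (no moves)
Reachable graph of Q (2 states):
  t0 = rec X. b.0 + 0\{b,c} + (0 + 0)\{a,d} + b.X has moves =b=> t0, =b=> t1
  t1 = 0 has moves (no moves)
Coarsest stable partition (strong bisimilarity classes):
  B0 = {s0}
  B1 = {s1, t1}
  B2 = {t0}
s0 ∈ B0, t0 ∈ B2 → different blocks

not bisimilar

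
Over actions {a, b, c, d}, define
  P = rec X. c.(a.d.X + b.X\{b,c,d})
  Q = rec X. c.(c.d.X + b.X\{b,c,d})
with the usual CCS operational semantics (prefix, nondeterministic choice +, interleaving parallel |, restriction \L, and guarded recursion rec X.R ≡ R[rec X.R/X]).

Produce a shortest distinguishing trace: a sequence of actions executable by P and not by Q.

LTS(P): 4 reachable states
  s0 = rec X. c.(a.d.X + b.X\{b,c,d}) ⊢ -c-> s1
  s1 = a.d.(rec X. c.(a.d.X + b.X\{b,c,d})) + b.(rec X. c.(a.d.X + b.X\{b,c,d}))\{b,c,d} ⊢ -a-> s2, -b-> s3
  s2 = d.(rec X. c.(a.d.X + b.X\{b,c,d})) ⊢ -d-> s0
  s3 = (rec X. c.(a.d.X + b.X\{b,c,d}))\{b,c,d} ⊢ (no moves)
LTS(Q): 4 reachable states
  t0 = rec X. c.(c.d.X + b.X\{b,c,d}) ⊢ -c-> t1
  t1 = c.d.(rec X. c.(c.d.X + b.X\{b,c,d})) + b.(rec X. c.(c.d.X + b.X\{b,c,d}))\{b,c,d} ⊢ -b-> t2, -c-> t3
  t2 = (rec X. c.(c.d.X + b.X\{b,c,d}))\{b,c,d} ⊢ (no moves)
  t3 = d.(rec X. c.(c.d.X + b.X\{b,c,d})) ⊢ -d-> t0
Run σ = ⟨ca⟩ on P: start {s0}
  after c @ step 1: {s1}
  after a @ step 2: {s2}
  ✓ P
Run σ = ⟨ca⟩ on Q: start {t0}
  after c @ step 1: {t1}
  after a @ step 2: no successor for Q

ca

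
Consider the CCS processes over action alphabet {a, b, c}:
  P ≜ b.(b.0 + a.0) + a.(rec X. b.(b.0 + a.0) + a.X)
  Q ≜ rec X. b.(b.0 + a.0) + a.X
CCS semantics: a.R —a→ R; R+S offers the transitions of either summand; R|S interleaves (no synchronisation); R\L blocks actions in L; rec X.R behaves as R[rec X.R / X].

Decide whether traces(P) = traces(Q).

trace-equivalent

P's transition system — 4 states:
  p0 = b.(b.0 + a.0) + a.(rec X. b.(b.0 + a.0) + a.X) has moves ··a··> p1, ··b··> p2
  p1 = rec X. b.(b.0 + a.0) + a.X has moves ··a··> p1, ··b··> p2
  p2 = b.0 + a.0 has moves ··a··> p3, ··b··> p3
  p3 = 0 has moves ∅
Q's transition system — 3 states:
  q0 = rec X. b.(b.0 + a.0) + a.X has moves ··a··> q0, ··b··> q1
  q1 = b.0 + a.0 has moves ··a··> q2, ··b··> q2
  q2 = 0 has moves ∅
Partition-refinement fixed point:
  B0 = {p0, p1, q0}
  B1 = {p2, q1}
  B2 = {p3, q2}
p0 ∈ B0, q0 ∈ B0 → same block
Bisimilar ⇒ trace-equivalent.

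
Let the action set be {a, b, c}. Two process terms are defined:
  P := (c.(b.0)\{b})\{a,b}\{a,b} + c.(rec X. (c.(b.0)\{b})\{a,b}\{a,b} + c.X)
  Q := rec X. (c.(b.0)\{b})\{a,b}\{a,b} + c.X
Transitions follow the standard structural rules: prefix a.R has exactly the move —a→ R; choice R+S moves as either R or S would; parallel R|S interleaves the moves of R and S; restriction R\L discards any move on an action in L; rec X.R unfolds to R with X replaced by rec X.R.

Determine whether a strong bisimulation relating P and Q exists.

YES

P's transition system — 3 states:
  m0 = (c.(b.0)\{b})\{a,b}\{a,b} + c.(rec X. (c.(b.0)\{b})\{a,b}\{a,b} + c.X) | -c-> m1, -c-> m2
  m1 = (b.0)\{b}\{a,b}\{a,b} | deadlocked
  m2 = rec X. (c.(b.0)\{b})\{a,b}\{a,b} + c.X | -c-> m1, -c-> m2
Q's transition system — 2 states:
  n0 = rec X. (c.(b.0)\{b})\{a,b}\{a,b} + c.X | -c-> n0, -c-> n1
  n1 = (b.0)\{b}\{a,b}\{a,b} | deadlocked
Bisimilarity quotient blocks:
  B0 = {m0, m2, n0}
  B1 = {m1, n1}
m0 ∈ B0, n0 ∈ B0 → same block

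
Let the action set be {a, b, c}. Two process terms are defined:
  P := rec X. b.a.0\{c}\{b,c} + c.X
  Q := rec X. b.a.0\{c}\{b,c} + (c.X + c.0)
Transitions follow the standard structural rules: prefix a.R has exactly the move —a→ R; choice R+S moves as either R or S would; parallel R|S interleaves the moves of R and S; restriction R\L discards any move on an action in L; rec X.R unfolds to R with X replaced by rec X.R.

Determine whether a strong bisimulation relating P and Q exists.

Reachable graph of P (3 states):
  s0 = rec X. b.a.0\{c}\{b,c} + c.X | --b--▸ s1, --c--▸ s0
  s1 = a.0\{c}\{b,c} | --a--▸ s2
  s2 = 0\{c}\{b,c} | ·
Reachable graph of Q (4 states):
  t0 = rec X. b.a.0\{c}\{b,c} + (c.X + c.0) | --b--▸ t1, --c--▸ t0, --c--▸ t2
  t1 = a.0\{c}\{b,c} | --a--▸ t3
  t2 = 0 | ·
  t3 = 0\{c}\{b,c} | ·
Bisimilarity quotient blocks:
  B0 = {s0}
  B1 = {s1, t1}
  B2 = {s2, t2, t3}
  B3 = {t0}
s0 ∈ B0, t0 ∈ B3 → different blocks

not bisimilar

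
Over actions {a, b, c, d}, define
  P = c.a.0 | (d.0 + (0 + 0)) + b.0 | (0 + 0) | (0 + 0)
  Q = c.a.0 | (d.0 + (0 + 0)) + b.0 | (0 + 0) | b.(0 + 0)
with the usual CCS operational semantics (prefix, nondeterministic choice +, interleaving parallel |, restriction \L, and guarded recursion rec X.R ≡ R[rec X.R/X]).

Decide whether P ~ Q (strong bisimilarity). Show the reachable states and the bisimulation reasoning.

LTS(P): 7 reachable states
  u0 = c.a.0 | (d.0 + (0 + 0)) + b.0 | (0 + 0) | (0 + 0) ⊢ -b-> u1, -c-> u2, -d-> u3
  u1 = 0 | (0 + 0) | (0 + 0) ⊢ deadlocked
  u2 = a.0 | (d.0 + (0 + 0)) ⊢ -a-> u4, -d-> u5
  u3 = c.a.0 | 0 ⊢ -c-> u5
  u4 = 0 | (d.0 + (0 + 0)) ⊢ -d-> u6
  u5 = a.0 | 0 ⊢ -a-> u6
  u6 = 0 | 0 ⊢ deadlocked
LTS(Q): 9 reachable states
  v0 = c.a.0 | (d.0 + (0 + 0)) + b.0 | (0 + 0) | b.(0 + 0) ⊢ -b-> v1, -b-> v2, -c-> v3, -d-> v4
  v1 = 0 | (0 + 0) | b.(0 + 0) ⊢ -b-> v5
  v2 = b.0 | (0 + 0) | (0 + 0) ⊢ -b-> v5
  v3 = a.0 | (d.0 + (0 + 0)) ⊢ -a-> v6, -d-> v7
  v4 = c.a.0 | 0 ⊢ -c-> v7
  v5 = 0 | (0 + 0) | (0 + 0) ⊢ deadlocked
  v6 = 0 | (d.0 + (0 + 0)) ⊢ -d-> v8
  v7 = a.0 | 0 ⊢ -a-> v8
  v8 = 0 | 0 ⊢ deadlocked
Partition-refinement fixed point:
  B0 = {u0}
  B1 = {u3, v4}
  B2 = {u5, v7}
  B3 = {u1, u6, v5, v8}
  B4 = {u2, v3}
  B5 = {u4, v6}
  B6 = {v0}
  B7 = {v1, v2}
u0 ∈ B0, v0 ∈ B6 → different blocks

NO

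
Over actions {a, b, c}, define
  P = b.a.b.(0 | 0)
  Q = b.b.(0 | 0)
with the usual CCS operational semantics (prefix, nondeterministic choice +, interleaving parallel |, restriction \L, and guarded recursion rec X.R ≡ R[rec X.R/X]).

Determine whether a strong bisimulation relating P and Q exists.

LTS(P): 4 reachable states
  p0 = b.a.b.(0 | 0) | -b-> p1
  p1 = a.b.(0 | 0) | -a-> p2
  p2 = b.(0 | 0) | -b-> p3
  p3 = 0 | 0 | ∅
LTS(Q): 3 reachable states
  q0 = b.b.(0 | 0) | -b-> q1
  q1 = b.(0 | 0) | -b-> q2
  q2 = 0 | 0 | ∅
Partition-refinement fixed point:
  B0 = {p0}
  B1 = {p1}
  B2 = {p2, q1}
  B3 = {p3, q2}
  B4 = {q0}
p0 ∈ B0, q0 ∈ B4 → different blocks

not bisimilar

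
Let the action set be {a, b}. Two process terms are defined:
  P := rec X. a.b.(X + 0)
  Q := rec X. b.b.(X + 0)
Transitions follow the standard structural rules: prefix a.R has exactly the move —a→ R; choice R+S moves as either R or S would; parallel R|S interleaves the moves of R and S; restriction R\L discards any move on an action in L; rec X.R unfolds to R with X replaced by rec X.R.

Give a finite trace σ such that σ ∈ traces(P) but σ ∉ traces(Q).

a

P's transition system — 3 states:
  m0 = rec X. a.b.(X + 0) has moves -a-> m1
  m1 = b.((rec X. a.b.(X + 0)) + 0) has moves -b-> m2
  m2 = (rec X. a.b.(X + 0)) + 0 has moves -a-> m1
Q's transition system — 3 states:
  n0 = rec X. b.b.(X + 0) has moves -b-> n1
  n1 = b.((rec X. b.b.(X + 0)) + 0) has moves -b-> n2
  n2 = (rec X. b.b.(X + 0)) + 0 has moves -b-> n1
Run σ = ⟨a⟩ on P: start {m0}
  [1] a ⇒ {m1}
  ✓ P
Run σ = ⟨a⟩ on Q: start {n0}
  [1] a ⇒ ∅ (Q stuck)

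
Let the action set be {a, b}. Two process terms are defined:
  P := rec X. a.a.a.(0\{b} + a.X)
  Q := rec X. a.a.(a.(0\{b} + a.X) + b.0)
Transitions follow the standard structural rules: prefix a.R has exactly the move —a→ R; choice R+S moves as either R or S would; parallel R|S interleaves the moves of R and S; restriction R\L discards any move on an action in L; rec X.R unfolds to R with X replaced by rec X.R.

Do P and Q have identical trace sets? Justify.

P's transition system — 4 states:
  u0 = rec X. a.a.a.(0\{b} + a.X) | -a-> u1
  u1 = a.a.(0\{b} + a.(rec X. a.a.a.(0\{b} + a.X))) | -a-> u2
  u2 = a.(0\{b} + a.(rec X. a.a.a.(0\{b} + a.X))) | -a-> u3
  u3 = 0\{b} + a.(rec X. a.a.a.(0\{b} + a.X)) | -a-> u0
Q's transition system — 5 states:
  v0 = rec X. a.a.(a.(0\{b} + a.X) + b.0) | -a-> v1
  v1 = a.(a.(0\{b} + a.(rec X. a.a.(a.(0\{b} + a.X) + b.0))) + b.0) | -a-> v2
  v2 = a.(0\{b} + a.(rec X. a.a.(a.(0\{b} + a.X) + b.0))) + b.0 | -a-> v3, -b-> v4
  v3 = 0\{b} + a.(rec X. a.a.(a.(0\{b} + a.X) + b.0)) | -a-> v0
  v4 = 0 | deadlocked
Trace ⟨aab⟩ through Q, begin at {v0}:
  step 1 (a): {v1}
  step 2 (a): {v2}
  step 3 (b): {v4}
  Q completes σ.
Trace ⟨aab⟩ through P, begin at {u0}:
  step 1 (a): {u1}
  step 2 (a): {u2}
  step 3 (b): ∅  — P cannot continue

trace-distinct — witness ⟨aab⟩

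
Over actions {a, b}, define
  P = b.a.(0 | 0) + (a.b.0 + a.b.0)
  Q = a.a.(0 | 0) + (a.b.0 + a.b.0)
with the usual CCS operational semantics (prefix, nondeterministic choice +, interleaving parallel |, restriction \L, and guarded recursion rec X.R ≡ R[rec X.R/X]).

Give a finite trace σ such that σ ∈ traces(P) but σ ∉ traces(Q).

b

LTS(P): 5 reachable states
  u0 = b.a.(0 | 0) + (a.b.0 + a.b.0) has moves —a→ u1, —b→ u2
  u1 = b.0 has moves —b→ u3
  u2 = a.(0 | 0) has moves —a→ u4
  u3 = 0 has moves stopped
  u4 = 0 | 0 has moves stopped
LTS(Q): 5 reachable states
  v0 = a.a.(0 | 0) + (a.b.0 + a.b.0) has moves —a→ v1, —a→ v2
  v1 = a.(0 | 0) has moves —a→ v3
  v2 = b.0 has moves —b→ v4
  v3 = 0 | 0 has moves stopped
  v4 = 0 has moves stopped
Executing b from P (initial set {u0}):
  step 1 (b): {u2}
  ✓ P
Executing b from Q (initial set {v0}):
  step 1 (b): ∅ (Q stuck)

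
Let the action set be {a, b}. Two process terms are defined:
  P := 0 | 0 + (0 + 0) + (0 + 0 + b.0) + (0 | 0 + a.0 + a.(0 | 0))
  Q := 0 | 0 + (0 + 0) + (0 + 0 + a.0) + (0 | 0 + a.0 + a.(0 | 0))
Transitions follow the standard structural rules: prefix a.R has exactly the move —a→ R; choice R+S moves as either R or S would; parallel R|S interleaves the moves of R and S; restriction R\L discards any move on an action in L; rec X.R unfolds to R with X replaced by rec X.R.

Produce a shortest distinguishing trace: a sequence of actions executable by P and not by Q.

LTS(P): 3 reachable states
  p0 = 0 | 0 + (0 + 0) + (0 + 0 + b.0) + (0 | 0 + a.0 + a.(0 | 0)) has moves =a=> p1, =a=> p2, =b=> p1
  p1 = 0 has moves deadlocked
  p2 = 0 | 0 has moves deadlocked
LTS(Q): 3 reachable states
  q0 = 0 | 0 + (0 + 0) + (0 + 0 + a.0) + (0 | 0 + a.0 + a.(0 | 0)) has moves =a=> q1, =a=> q2
  q1 = 0 has moves deadlocked
  q2 = 0 | 0 has moves deadlocked
Executing b from P (initial set {p0}):
  step 1 (b): {p1}
  — P admits the full trace.
Executing b from Q (initial set {q0}):
  step 1 (b): ∅ (Q stuck)

b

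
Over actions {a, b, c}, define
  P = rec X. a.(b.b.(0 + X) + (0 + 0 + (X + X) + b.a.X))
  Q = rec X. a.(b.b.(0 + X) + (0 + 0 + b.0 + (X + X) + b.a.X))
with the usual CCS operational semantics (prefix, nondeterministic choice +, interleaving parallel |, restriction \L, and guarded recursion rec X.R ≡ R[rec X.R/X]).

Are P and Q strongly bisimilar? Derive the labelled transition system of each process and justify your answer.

NO

P's transition system — 5 states:
  u0 = rec X. a.(b.b.(0 + X) + (0 + 0 + (X + X) + b.a.X)) | --a--▸ u1
  u1 = b.b.(0 + (rec X. a.(b.b.(0 + X) + (0 + 0 + (X + X) + b.a.X)))) + (0 + 0 + ((rec X. a.(b.b.(0 + X) + (0 + 0 + (X + X) + b.a.X))) + (rec X. a.(b.b.(0 + X) + (0 + 0 + (X + X) + b.a.X)))) + b.a.(rec X. a.(b.b.(0 + X) + (0 + 0 + (X + X) + b.a.X)))) | --a--▸ u1, --b--▸ u2, --b--▸ u3
  u2 = a.(rec X. a.(b.b.(0 + X) + (0 + 0 + (X + X) + b.a.X))) | --a--▸ u0
  u3 = b.(0 + (rec X. a.(b.b.(0 + X) + (0 + 0 + (X + X) + b.a.X)))) | --b--▸ u4
  u4 = 0 + (rec X. a.(b.b.(0 + X) + (0 + 0 + (X + X) + b.a.X))) | --a--▸ u1
Q's transition system — 6 states:
  v0 = rec X. a.(b.b.(0 + X) + (0 + 0 + b.0 + (X + X) + b.a.X)) | --a--▸ v1
  v1 = b.b.(0 + (rec X. a.(b.b.(0 + X) + (0 + 0 + b.0 + (X + X) + b.a.X)))) + (0 + 0 + b.0 + ((rec X. a.(b.b.(0 + X) + (0 + 0 + b.0 + (X + X) + b.a.X))) + (rec X. a.(b.b.(0 + X) + (0 + 0 + b.0 + (X + X) + b.a.X)))) + b.a.(rec X. a.(b.b.(0 + X) + (0 + 0 + b.0 + (X + X) + b.a.X)))) | --a--▸ v1, --b--▸ v2, --b--▸ v3, --b--▸ v4
  v2 = 0 | stopped
  v3 = a.(rec X. a.(b.b.(0 + X) + (0 + 0 + b.0 + (X + X) + b.a.X))) | --a--▸ v0
  v4 = b.(0 + (rec X. a.(b.b.(0 + X) + (0 + 0 + b.0 + (X + X) + b.a.X)))) | --b--▸ v5
  v5 = 0 + (rec X. a.(b.b.(0 + X) + (0 + 0 + b.0 + (X + X) + b.a.X))) | --a--▸ v1
Coarsest stable partition (strong bisimilarity classes):
  B0 = {u0, u4}
  B1 = {u1}
  B2 = {u3}
  B3 = {u2}
  B4 = {v0, v5}
  B5 = {v1}
  B6 = {v4}
  B7 = {v3}
  B8 = {v2}
u0 ∈ B0, v0 ∈ B4 → different blocks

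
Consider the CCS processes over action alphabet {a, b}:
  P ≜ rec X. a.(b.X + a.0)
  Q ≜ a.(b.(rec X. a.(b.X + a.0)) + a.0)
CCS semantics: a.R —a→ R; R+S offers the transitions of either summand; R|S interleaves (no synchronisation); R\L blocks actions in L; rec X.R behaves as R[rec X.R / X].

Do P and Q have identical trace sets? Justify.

YES

Reachable graph of P (3 states):
  m0 = rec X. a.(b.X + a.0) ⊢ —a→ m1
  m1 = b.(rec X. a.(b.X + a.0)) + a.0 ⊢ —a→ m2, —b→ m0
  m2 = 0 ⊢ deadlocked
Reachable graph of Q (4 states):
  n0 = a.(b.(rec X. a.(b.X + a.0)) + a.0) ⊢ —a→ n1
  n1 = b.(rec X. a.(b.X + a.0)) + a.0 ⊢ —a→ n2, —b→ n3
  n2 = 0 ⊢ deadlocked
  n3 = rec X. a.(b.X + a.0) ⊢ —a→ n1
Partition-refinement fixed point:
  B0 = {m0, n0, n3}
  B1 = {m1, n1}
  B2 = {m2, n2}
m0 ∈ B0, n0 ∈ B0 → same block
Bisimilar ⇒ trace-equivalent.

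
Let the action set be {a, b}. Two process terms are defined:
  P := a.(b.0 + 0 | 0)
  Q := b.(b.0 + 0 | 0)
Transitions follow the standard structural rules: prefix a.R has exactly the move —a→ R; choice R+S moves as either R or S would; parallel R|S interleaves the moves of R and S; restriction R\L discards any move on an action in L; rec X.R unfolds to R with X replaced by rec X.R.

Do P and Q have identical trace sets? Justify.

Reachable graph of P (3 states):
  u0 = a.(b.0 + 0 | 0) → —a→ u1
  u1 = b.0 + 0 | 0 → —b→ u2
  u2 = 0 → ·
Reachable graph of Q (3 states):
  v0 = b.(b.0 + 0 | 0) → —b→ v1
  v1 = b.0 + 0 | 0 → —b→ v2
  v2 = 0 → ·
Trace ⟨a⟩ through P, begin at {u0}:
  step 1 (a): {u1}
  ✓ P
Trace ⟨a⟩ through Q, begin at {v0}:
  step 1 (a): no successor for Q

traces(P) ≠ traces(Q) — witness ⟨a⟩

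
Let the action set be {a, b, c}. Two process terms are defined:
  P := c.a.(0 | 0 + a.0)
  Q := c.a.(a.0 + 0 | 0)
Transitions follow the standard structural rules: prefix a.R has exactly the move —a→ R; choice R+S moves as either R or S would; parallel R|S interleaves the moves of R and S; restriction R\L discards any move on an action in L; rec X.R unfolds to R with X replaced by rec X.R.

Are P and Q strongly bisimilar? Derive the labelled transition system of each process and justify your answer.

YES

LTS(P): 4 reachable states
  m0 = c.a.(0 | 0 + a.0) has moves =c=> m1
  m1 = a.(0 | 0 + a.0) has moves =a=> m2
  m2 = 0 | 0 + a.0 has moves =a=> m3
  m3 = 0 has moves deadlocked
LTS(Q): 4 reachable states
  n0 = c.a.(a.0 + 0 | 0) has moves =c=> n1
  n1 = a.(a.0 + 0 | 0) has moves =a=> n2
  n2 = a.0 + 0 | 0 has moves =a=> n3
  n3 = 0 has moves deadlocked
Bisimilarity quotient blocks:
  B0 = {m0, n0}
  B1 = {m1, n1}
  B2 = {m2, n2}
  B3 = {m3, n3}
m0 ∈ B0, n0 ∈ B0 → same block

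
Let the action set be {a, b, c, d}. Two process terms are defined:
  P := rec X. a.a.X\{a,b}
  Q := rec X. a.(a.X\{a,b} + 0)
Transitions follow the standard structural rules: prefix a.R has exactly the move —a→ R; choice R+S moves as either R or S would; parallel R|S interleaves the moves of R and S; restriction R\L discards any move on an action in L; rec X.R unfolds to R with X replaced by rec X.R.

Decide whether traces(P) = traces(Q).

trace-equivalent

Reachable graph of P (3 states):
  m0 = rec X. a.a.X\{a,b} ⊢ ··a··> m1
  m1 = a.(rec X. a.a.X\{a,b})\{a,b} ⊢ ··a··> m2
  m2 = (rec X. a.a.X\{a,b})\{a,b} ⊢ (no moves)
Reachable graph of Q (3 states):
  n0 = rec X. a.(a.X\{a,b} + 0) ⊢ ··a··> n1
  n1 = a.(rec X. a.(a.X\{a,b} + 0))\{a,b} + 0 ⊢ ··a··> n2
  n2 = (rec X. a.(a.X\{a,b} + 0))\{a,b} ⊢ (no moves)
Bisimilarity quotient blocks:
  B0 = {m0, n0}
  B1 = {m1, n1}
  B2 = {m2, n2}
m0 ∈ B0, n0 ∈ B0 → same block
Bisimilar ⇒ trace-equivalent.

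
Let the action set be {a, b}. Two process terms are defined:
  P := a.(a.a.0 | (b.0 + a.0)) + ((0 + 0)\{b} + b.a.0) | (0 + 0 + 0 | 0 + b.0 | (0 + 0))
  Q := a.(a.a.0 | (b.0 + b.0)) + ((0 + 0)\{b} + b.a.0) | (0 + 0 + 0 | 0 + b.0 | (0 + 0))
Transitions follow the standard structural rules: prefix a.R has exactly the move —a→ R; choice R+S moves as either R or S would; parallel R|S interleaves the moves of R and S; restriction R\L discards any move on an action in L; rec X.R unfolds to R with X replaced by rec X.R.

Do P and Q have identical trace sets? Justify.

traces(P) ≠ traces(Q) — witness ⟨aaaa⟩

LTS(P): 12 reachable states
  s0 = a.(a.a.0 | (b.0 + a.0)) + ((0 + 0)\{b} + b.a.0) | (0 + 0 + 0 | 0 + b.0 | (0 + 0)) :: -a-> s1, -b-> s2, -b-> s3
  s1 = a.a.0 | (b.0 + a.0) :: -a-> s4, -a-> s5, -b-> s5
  s2 = ((0 + 0)\{b} + b.a.0) | (0 | (0 + 0)) :: -b-> s6
  s3 = a.0 | (0 + 0 + 0 | 0 + b.0 | (0 + 0)) :: -a-> s7, -b-> s6
  s4 = a.0 | (b.0 + a.0) :: -a-> s8, -a-> s9, -b-> s9
  s5 = a.a.0 | 0 :: -a-> s9
  s6 = a.0 | (0 | (0 + 0)) :: -a-> s10
  s7 = 0 | (0 + 0 + 0 | 0 + b.0 | (0 + 0)) :: -b-> s10
  s8 = 0 | (b.0 + a.0) :: -a-> s11, -b-> s11
  s9 = a.0 | 0 :: -a-> s11
  s10 = 0 | (0 | (0 + 0)) :: (no moves)
  s11 = 0 | 0 :: (no moves)
LTS(Q): 12 reachable states
  t0 = a.(a.a.0 | (b.0 + b.0)) + ((0 + 0)\{b} + b.a.0) | (0 + 0 + 0 | 0 + b.0 | (0 + 0)) :: -a-> t1, -b-> t2, -b-> t3
  t1 = a.a.0 | (b.0 + b.0) :: -a-> t4, -b-> t5
  t2 = ((0 + 0)\{b} + b.a.0) | (0 | (0 + 0)) :: -b-> t6
  t3 = a.0 | (0 + 0 + 0 | 0 + b.0 | (0 + 0)) :: -a-> t7, -b-> t6
  t4 = a.0 | (b.0 + b.0) :: -a-> t8, -b-> t9
  t5 = a.a.0 | 0 :: -a-> t9
  t6 = a.0 | (0 | (0 + 0)) :: -a-> t10
  t7 = 0 | (0 + 0 + 0 | 0 + b.0 | (0 + 0)) :: -b-> t10
  t8 = 0 | (b.0 + b.0) :: -b-> t11
  t9 = a.0 | 0 :: -a-> t11
  t10 = 0 | (0 | (0 + 0)) :: (no moves)
  t11 = 0 | 0 :: (no moves)
Trace ⟨aaaa⟩ through P, begin at {s0}:
  after a @ step 1: {s1}
  after a @ step 2: {s4, s5}
  after a @ step 3: {s8, s9}
  after a @ step 4: {s11}
  ✓ P
Trace ⟨aaaa⟩ through Q, begin at {t0}:
  after a @ step 1: {t1}
  after a @ step 2: {t4}
  after a @ step 3: {t8}
  after a @ step 4: no successor for Q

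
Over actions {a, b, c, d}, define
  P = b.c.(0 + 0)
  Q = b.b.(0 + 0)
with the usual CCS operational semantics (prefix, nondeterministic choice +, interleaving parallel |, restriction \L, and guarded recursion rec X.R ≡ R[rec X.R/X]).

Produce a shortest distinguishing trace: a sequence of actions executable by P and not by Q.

LTS(P): 3 reachable states
  m0 = b.c.(0 + 0) :: --b--▸ m1
  m1 = c.(0 + 0) :: --c--▸ m2
  m2 = 0 + 0 :: stopped
LTS(Q): 3 reachable states
  n0 = b.b.(0 + 0) :: --b--▸ n1
  n1 = b.(0 + 0) :: --b--▸ n2
  n2 = 0 + 0 :: stopped
Executing bc from P (initial set {m0}):
  after b @ step 1: {m1}
  after c @ step 2: {m2}
  — P admits the full trace.
Executing bc from Q (initial set {n0}):
  after b @ step 1: {n1}
  after c @ step 2: no successor for Q

bc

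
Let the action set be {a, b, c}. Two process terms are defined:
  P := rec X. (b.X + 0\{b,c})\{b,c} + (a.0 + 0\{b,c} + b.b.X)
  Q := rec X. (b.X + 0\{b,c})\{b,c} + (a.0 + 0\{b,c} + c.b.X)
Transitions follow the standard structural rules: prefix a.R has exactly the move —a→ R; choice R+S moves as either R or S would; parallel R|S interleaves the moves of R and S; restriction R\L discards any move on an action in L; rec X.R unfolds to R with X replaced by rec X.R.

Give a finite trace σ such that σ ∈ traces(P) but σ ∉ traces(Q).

LTS(P): 3 reachable states
  m0 = rec X. (b.X + 0\{b,c})\{b,c} + (a.0 + 0\{b,c} + b.b.X) :: --a--▸ m1, --b--▸ m2
  m1 = 0 :: ·
  m2 = b.(rec X. (b.X + 0\{b,c})\{b,c} + (a.0 + 0\{b,c} + b.b.X)) :: --b--▸ m0
LTS(Q): 3 reachable states
  n0 = rec X. (b.X + 0\{b,c})\{b,c} + (a.0 + 0\{b,c} + c.b.X) :: --a--▸ n1, --c--▸ n2
  n1 = 0 :: ·
  n2 = b.(rec X. (b.X + 0\{b,c})\{b,c} + (a.0 + 0\{b,c} + c.b.X)) :: --b--▸ n0
Trace ⟨b⟩ through P, begin at {m0}:
  after b @ step 1: {m2}
  P completes σ.
Trace ⟨b⟩ through Q, begin at {n0}:
  after b @ step 1: ∅  — Q cannot continue

b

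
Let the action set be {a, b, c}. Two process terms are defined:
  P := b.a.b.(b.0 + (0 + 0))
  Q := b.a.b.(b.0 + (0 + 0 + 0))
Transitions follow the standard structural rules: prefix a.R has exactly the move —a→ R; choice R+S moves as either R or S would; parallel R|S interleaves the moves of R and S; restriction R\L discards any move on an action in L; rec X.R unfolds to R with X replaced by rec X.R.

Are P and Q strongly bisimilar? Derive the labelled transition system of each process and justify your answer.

bisimilar

P's transition system — 5 states:
  m0 = b.a.b.(b.0 + (0 + 0)) :: -b-> m1
  m1 = a.b.(b.0 + (0 + 0)) :: -a-> m2
  m2 = b.(b.0 + (0 + 0)) :: -b-> m3
  m3 = b.0 + (0 + 0) :: -b-> m4
  m4 = 0 :: ·
Q's transition system — 5 states:
  n0 = b.a.b.(b.0 + (0 + 0 + 0)) :: -b-> n1
  n1 = a.b.(b.0 + (0 + 0 + 0)) :: -a-> n2
  n2 = b.(b.0 + (0 + 0 + 0)) :: -b-> n3
  n3 = b.0 + (0 + 0 + 0) :: -b-> n4
  n4 = 0 :: ·
Partition-refinement fixed point:
  B0 = {m0, n0}
  B1 = {m1, n1}
  B2 = {m2, n2}
  B3 = {m3, n3}
  B4 = {m4, n4}
m0 ∈ B0, n0 ∈ B0 → same block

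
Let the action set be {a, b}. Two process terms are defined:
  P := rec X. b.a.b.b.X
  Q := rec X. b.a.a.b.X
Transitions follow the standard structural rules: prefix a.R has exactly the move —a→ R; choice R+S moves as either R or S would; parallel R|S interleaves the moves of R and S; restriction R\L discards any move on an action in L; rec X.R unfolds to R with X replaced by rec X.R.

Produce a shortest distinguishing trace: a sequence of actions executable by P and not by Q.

bab

LTS(P): 4 reachable states
  u0 = rec X. b.a.b.b.X has moves —b→ u1
  u1 = a.b.b.(rec X. b.a.b.b.X) has moves —a→ u2
  u2 = b.b.(rec X. b.a.b.b.X) has moves —b→ u3
  u3 = b.(rec X. b.a.b.b.X) has moves —b→ u0
LTS(Q): 4 reachable states
  v0 = rec X. b.a.a.b.X has moves —b→ v1
  v1 = a.a.b.(rec X. b.a.a.b.X) has moves —a→ v2
  v2 = a.b.(rec X. b.a.a.b.X) has moves —a→ v3
  v3 = b.(rec X. b.a.a.b.X) has moves —b→ v0
Run σ = ⟨bab⟩ on P: start {u0}
  step 1 (b): {u1}
  step 2 (a): {u2}
  step 3 (b): {u3}
  ✓ P
Run σ = ⟨bab⟩ on Q: start {v0}
  step 1 (b): {v1}
  step 2 (a): {v2}
  step 3 (b): ∅ (Q stuck)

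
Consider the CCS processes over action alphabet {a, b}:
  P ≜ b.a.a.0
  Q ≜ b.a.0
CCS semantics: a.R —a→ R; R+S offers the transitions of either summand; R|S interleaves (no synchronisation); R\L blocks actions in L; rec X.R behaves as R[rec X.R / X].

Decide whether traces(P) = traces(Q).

NO — witness ⟨baa⟩

P's transition system — 4 states:
  s0 = b.a.a.0 has moves --b--▸ s1
  s1 = a.a.0 has moves --a--▸ s2
  s2 = a.0 has moves --a--▸ s3
  s3 = 0 has moves deadlocked
Q's transition system — 3 states:
  t0 = b.a.0 has moves --b--▸ t1
  t1 = a.0 has moves --a--▸ t2
  t2 = 0 has moves deadlocked
Run σ = ⟨baa⟩ on P: start {s0}
  after b @ step 1: {s1}
  after a @ step 2: {s2}
  after a @ step 3: {s3}
  P completes σ.
Run σ = ⟨baa⟩ on Q: start {t0}
  after b @ step 1: {t1}
  after a @ step 2: {t2}
  after a @ step 3: ∅ (Q stuck)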